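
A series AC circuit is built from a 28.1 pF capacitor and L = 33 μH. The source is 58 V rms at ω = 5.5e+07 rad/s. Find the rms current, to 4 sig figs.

X_L = ωL = 1815 Ω
X_C = 1/(ωC) = 647.0 Ω
Net reactance X = X_L − X_C = 1168 Ω
Z = j1168 Ω
|Z| = √(0² + 1168²) = 1168 Ω
I = V/|Z| = 58/1168 = 49.66 mA

49.66 mA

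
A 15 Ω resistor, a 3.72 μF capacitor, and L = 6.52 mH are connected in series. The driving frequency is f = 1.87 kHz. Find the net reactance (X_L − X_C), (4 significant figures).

53.73 Ω

ω = 2πf = 11750 rad/s
X_L = ωL = 76.61 Ω
X_C = 1/(ωC) = 22.88 Ω
X = 76.61 − 22.88 = 53.73 Ω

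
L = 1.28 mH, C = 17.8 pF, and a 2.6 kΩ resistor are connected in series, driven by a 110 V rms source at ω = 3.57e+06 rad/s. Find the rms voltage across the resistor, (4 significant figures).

X_L = ωL = 4570 Ω
X_C = 1/(ωC) = 15740 Ω
Net reactance X = X_L − X_C = -11170 Ω
Z = 2600 − j11170 Ω
|Z| = √(2600² + 11170²) = 11470 Ω
I = V/|Z| = 9.594 mA
V_R = I·|Z_R| = 0.009594 × 2600 = 24.94 V

24.94 V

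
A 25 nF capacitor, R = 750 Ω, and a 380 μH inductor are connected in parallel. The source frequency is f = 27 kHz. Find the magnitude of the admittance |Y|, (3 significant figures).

11.3 mS

ω = 2πf = 169600 rad/s
X_L = ωL = 64.5 Ω
X_C = 1/(ωC) = 236 Ω
Parallel: admittances add. Y = 1/R + 1/(jωL) + jωC
Y = (0.00133 − j0.0113) S
|Y| = 0.0113 S → |Z| = 1/|Y| = 88.1 Ω, ∠Z = −∠Y = 83.3°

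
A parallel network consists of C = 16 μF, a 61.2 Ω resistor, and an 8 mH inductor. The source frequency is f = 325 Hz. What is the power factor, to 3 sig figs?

ω = 2πf = 2042 rad/s
X_L = ωL = 16.3 Ω
X_C = 1/(ωC) = 30.6 Ω
Parallel: admittances add. Y = 1/R + 1/(jωL) + jωC
Y = (0.0163 − j0.0285) S
|Y| = 0.0329 S → |Z| = 1/|Y| = 30.4 Ω, ∠Z = −∠Y = 60.2°
cos φ = cos(60.2°) = 0.497

0.497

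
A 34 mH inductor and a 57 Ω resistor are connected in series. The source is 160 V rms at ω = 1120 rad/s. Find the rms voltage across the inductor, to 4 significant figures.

88.88 V

X_L = ωL = 38.08 Ω
Z = 57.00 + j38.08 Ω
|Z| = √(57.00² + 38.08²) = 68.55 Ω
I = V/|Z| = 2.334 A
V_L = I·|Z_L| = 2.334 × 38.08 = 88.88 V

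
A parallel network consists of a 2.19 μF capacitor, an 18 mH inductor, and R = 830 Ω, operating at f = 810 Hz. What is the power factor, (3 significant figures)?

ω = 2πf = 5089 rad/s
X_L = ωL = 91.6 Ω
X_C = 1/(ωC) = 89.7 Ω
Parallel: admittances add. Y = 1/R + 1/(jωL) + jωC
Y = (0.00120 + j0.000230) S
|Y| = 0.00123 S → |Z| = 1/|Y| = 815 Ω, ∠Z = −∠Y = -10.8°
cos φ = cos(-10.8°) = 0.982

0.982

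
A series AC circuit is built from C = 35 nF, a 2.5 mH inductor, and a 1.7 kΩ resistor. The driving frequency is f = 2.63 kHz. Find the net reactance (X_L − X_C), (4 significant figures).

ω = 2πf = 16520 rad/s
X_L = ωL = 41.31 Ω
X_C = 1/(ωC) = 1729 Ω
X = 41.31 − 1729 = -1688 Ω

-1688 Ω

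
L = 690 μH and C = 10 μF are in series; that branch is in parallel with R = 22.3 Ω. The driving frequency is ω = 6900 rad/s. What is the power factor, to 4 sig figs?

X_L = ωL = 4.761 Ω
X_C = 1/(ωC) = 14.49 Ω
Branch 1: Z₁ = R = 22.30 Ω
Branch 2 (series LC): Z₂ = j(X_L − X_C) = −j9.732 Ω
Parallel: Z = Z₁Z₂/(Z₁+Z₂), |Z| = 8.919 Ω, ∠Z = -66.42°
cos φ = cos(-66.42°) = 0.4000

0.4000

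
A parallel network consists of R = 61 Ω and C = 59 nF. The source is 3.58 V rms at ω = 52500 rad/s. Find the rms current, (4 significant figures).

X_C = 1/(ωC) = 322.8 Ω
Parallel: admittances add. Y = 1/R + jωC
Y = (0.01639 + j0.003097) S
|Y| = 0.01668 S → |Z| = 1/|Y| = 59.94 Ω, ∠Z = −∠Y = -10.70°
I = V/|Z| = 3.58/59.94 = 59.73 mA

59.73 mA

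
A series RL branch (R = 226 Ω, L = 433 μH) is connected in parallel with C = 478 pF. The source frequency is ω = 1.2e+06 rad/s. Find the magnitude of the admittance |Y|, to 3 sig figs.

1.26 mS

X_L = ωL = 520 Ω
X_C = 1/(ωC) = 1740 Ω
Branch 1 (R+jX_L): Z₁ = 226 + j520 Ω, |Z₁| = 567 Ω
Branch 2 (−jX_C): Z₂ = −j1740 Ω
Parallel: Z = Z₁Z₂/(Z₁+Z₂), |Z| = 794 Ω, ∠Z = 56.0°
|Y| = 1/|Z| = 1.26 mS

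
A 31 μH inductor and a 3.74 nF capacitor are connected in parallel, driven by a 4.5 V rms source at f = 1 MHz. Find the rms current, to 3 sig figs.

ω = 2πf = 6.283e+06 rad/s
X_L = ωL = 195 Ω
X_C = 1/(ωC) = 42.6 Ω
Parallel: admittances add. Y = 1/(jωL) + jωC
Y = (0 + j0.0184) S
|Y| = 0.0184 S → |Z| = 1/|Y| = 54.5 Ω, ∠Z = −∠Y = -90.0°
I = V/|Z| = 4.5/54.5 = 82.6 mA

82.6 mA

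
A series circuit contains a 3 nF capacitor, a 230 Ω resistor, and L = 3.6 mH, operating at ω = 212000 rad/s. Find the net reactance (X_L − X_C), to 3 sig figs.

X_L = ωL = 763 Ω
X_C = 1/(ωC) = 1570 Ω
X = 763 − 1570 = -809 Ω

-809 Ω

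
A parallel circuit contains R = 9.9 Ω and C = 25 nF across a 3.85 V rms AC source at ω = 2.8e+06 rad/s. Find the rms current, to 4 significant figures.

473.1 mA

X_C = 1/(ωC) = 14.29 Ω
Parallel: admittances add. Y = 1/R + jωC
Y = (0.1010 + j0.07000) S
|Y| = 0.1229 S → |Z| = 1/|Y| = 8.137 Ω, ∠Z = −∠Y = -34.72°
I = V/|Z| = 3.85/8.137 = 473.1 mA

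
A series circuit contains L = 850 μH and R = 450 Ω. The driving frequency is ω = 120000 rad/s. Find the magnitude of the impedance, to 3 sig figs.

X_L = ωL = 102 Ω
Z = 450 + j102 Ω
|Z| = √(450² + 102²) = 461 Ω

461 Ω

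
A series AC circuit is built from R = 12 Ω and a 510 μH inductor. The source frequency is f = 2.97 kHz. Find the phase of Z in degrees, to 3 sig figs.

ω = 2πf = 18660 rad/s
X_L = ωL = 9.52 Ω
Z = 12.0 + j9.52 Ω
|Z| = √(12.0² + 9.52²) = 15.3 Ω
∠Z = arctan(9.52/12.0) = 38.4°

38.4°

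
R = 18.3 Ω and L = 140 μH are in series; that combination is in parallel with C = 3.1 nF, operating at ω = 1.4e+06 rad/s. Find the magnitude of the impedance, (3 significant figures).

X_L = ωL = 196 Ω
X_C = 1/(ωC) = 230 Ω
Branch 1 (R+jX_L): Z₁ = 18.3 + j196 Ω, |Z₁| = 197 Ω
Branch 2 (−jX_C): Z₂ = −j230 Ω
Parallel: Z = Z₁Z₂/(Z₁+Z₂), |Z| = 1160 Ω, ∠Z = 56.7°

1160 Ω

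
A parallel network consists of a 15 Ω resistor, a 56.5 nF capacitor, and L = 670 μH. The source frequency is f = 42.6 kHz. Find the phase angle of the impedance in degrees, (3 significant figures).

ω = 2πf = 267700 rad/s
X_L = ωL = 179 Ω
X_C = 1/(ωC) = 66.1 Ω
Parallel: admittances add. Y = 1/R + 1/(jωL) + jωC
Y = (0.0667 + j0.00955) S
|Y| = 0.0673 S → |Z| = 1/|Y| = 14.8 Ω, ∠Z = −∠Y = -8.15°

-8.15°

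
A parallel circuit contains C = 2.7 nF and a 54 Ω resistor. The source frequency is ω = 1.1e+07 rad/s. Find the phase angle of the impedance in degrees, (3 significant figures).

-58.1°

X_C = 1/(ωC) = 33.7 Ω
Parallel: admittances add. Y = 1/R + jωC
Y = (0.0185 + j0.0297) S
|Y| = 0.0350 S → |Z| = 1/|Y| = 28.6 Ω, ∠Z = −∠Y = -58.1°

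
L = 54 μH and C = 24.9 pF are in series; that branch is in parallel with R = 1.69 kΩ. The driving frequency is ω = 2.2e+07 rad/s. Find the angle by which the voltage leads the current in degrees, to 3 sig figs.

X_L = ωL = 1190 Ω
X_C = 1/(ωC) = 1830 Ω
Branch 1: Z₁ = R = 1690 Ω
Branch 2 (series LC): Z₂ = j(X_L − X_C) = −j637 Ω
Parallel: Z = Z₁Z₂/(Z₁+Z₂), |Z| = 596 Ω, ∠Z = -69.3°

-69.3°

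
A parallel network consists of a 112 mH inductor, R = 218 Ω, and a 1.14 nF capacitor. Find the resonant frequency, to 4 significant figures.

14.09 kHz

ω₀ = 1/√(LC) = 1/√(0.112 × 1.14e-09) = 88500 rad/s
f₀ = ω₀/(2π) = 14.09 kHz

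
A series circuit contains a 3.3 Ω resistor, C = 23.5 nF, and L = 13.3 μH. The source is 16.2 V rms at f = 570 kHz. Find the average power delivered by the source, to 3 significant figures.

672 mW

ω = 2πf = 3.581e+06 rad/s
X_L = ωL = 47.6 Ω
X_C = 1/(ωC) = 11.9 Ω
Net reactance X = X_L − X_C = 35.8 Ω
Z = 3.30 + j35.8 Ω
|Z| = √(3.30² + 35.8²) = 35.9 Ω
∠Z = arctan(35.8/3.30) = 84.7°
I = V/|Z| = 451 mA
P = VI cos φ = 16.2 × 0.451 × cos(84.7°) = 672 mW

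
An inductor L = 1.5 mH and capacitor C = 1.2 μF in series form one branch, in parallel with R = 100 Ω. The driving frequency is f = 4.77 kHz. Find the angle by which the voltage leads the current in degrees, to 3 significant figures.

ω = 2πf = 29970 rad/s
X_L = ωL = 45.0 Ω
X_C = 1/(ωC) = 27.8 Ω
Branch 1: Z₁ = R = 100 Ω
Branch 2 (series LC): Z₂ = j(X_L − X_C) = j17.2 Ω
Parallel: Z = Z₁Z₂/(Z₁+Z₂), |Z| = 16.9 Ω, ∠Z = 80.3°

80.3°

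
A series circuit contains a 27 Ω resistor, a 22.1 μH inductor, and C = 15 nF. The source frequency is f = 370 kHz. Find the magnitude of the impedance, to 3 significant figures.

35.3 Ω

ω = 2πf = 2.325e+06 rad/s
X_L = ωL = 51.4 Ω
X_C = 1/(ωC) = 28.7 Ω
Net reactance X = X_L − X_C = 22.7 Ω
Z = 27.0 + j22.7 Ω
|Z| = √(27.0² + 22.7²) = 35.3 Ω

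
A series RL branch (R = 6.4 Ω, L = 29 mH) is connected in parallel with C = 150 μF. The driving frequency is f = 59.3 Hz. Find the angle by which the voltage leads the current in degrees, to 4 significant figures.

ω = 2πf = 372.6 rad/s
X_L = ωL = 10.81 Ω
X_C = 1/(ωC) = 17.89 Ω
Branch 1 (R+jX_L): Z₁ = 6.400 + j10.81 Ω, |Z₁| = 12.56 Ω
Branch 2 (−jX_C): Z₂ = −j17.89 Ω
Parallel: Z = Z₁Z₂/(Z₁+Z₂), |Z| = 23.53 Ω, ∠Z = 17.28°

17.28°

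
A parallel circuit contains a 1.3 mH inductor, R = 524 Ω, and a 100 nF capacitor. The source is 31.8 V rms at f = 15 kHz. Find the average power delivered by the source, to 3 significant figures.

1.93 W

ω = 2πf = 94250 rad/s
X_L = ωL = 123 Ω
X_C = 1/(ωC) = 106 Ω
Parallel: admittances add. Y = 1/R + 1/(jωL) + jωC
Y = (0.00191 + j0.00126) S
|Y| = 0.00229 S → |Z| = 1/|Y| = 437 Ω, ∠Z = −∠Y = -33.5°
I = V/|Z| = 72.8 mA
P = VI cos φ = 31.8 × 0.0728 × cos(-33.5°) = 1.93 W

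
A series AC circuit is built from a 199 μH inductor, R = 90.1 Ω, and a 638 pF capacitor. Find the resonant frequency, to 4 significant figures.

ω₀ = 1/√(LC) = 1/√(0.000199 × 6.38e-10) = 2.806e+06 rad/s
f₀ = ω₀/(2π) = 446.7 kHz

446.7 kHz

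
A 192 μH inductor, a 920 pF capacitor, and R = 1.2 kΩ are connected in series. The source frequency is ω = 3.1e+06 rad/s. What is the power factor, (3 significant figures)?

X_L = ωL = 595 Ω
X_C = 1/(ωC) = 351 Ω
Net reactance X = X_L − X_C = 245 Ω
Z = 1200 + j245 Ω
|Z| = √(1200² + 245²) = 1220 Ω
∠Z = arctan(245/1200) = 11.5°
cos φ = cos(11.5°) = 0.980

0.980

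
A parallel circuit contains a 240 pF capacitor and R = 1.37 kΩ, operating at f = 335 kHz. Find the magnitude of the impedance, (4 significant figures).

ω = 2πf = 2.105e+06 rad/s
X_C = 1/(ωC) = 1980 Ω
Parallel: admittances add. Y = 1/R + jωC
Y = (0.0007299 + j0.0005052) S
|Y| = 0.0008877 S → |Z| = 1/|Y| = 1127 Ω, ∠Z = −∠Y = -34.69°

1127 Ω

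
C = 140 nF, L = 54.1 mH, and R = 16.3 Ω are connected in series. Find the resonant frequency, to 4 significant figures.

ω₀ = 1/√(LC) = 1/√(0.0541 × 1.4e-07) = 11490 rad/s
f₀ = ω₀/(2π) = 1.829 kHz

1.829 kHz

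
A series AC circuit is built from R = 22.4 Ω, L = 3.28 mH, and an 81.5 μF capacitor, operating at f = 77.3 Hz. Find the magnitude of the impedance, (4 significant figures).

32.59 Ω

ω = 2πf = 485.7 rad/s
X_L = ωL = 1.593 Ω
X_C = 1/(ωC) = 25.26 Ω
Net reactance X = X_L − X_C = -23.67 Ω
Z = 22.40 − j23.67 Ω
|Z| = √(22.40² + 23.67²) = 32.59 Ω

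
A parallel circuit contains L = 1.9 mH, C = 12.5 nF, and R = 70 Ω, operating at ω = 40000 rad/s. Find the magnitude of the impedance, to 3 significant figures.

52.4 Ω

X_L = ωL = 76.0 Ω
X_C = 1/(ωC) = 2000 Ω
Parallel: admittances add. Y = 1/R + 1/(jωL) + jωC
Y = (0.0143 − j0.0127) S
|Y| = 0.0191 S → |Z| = 1/|Y| = 52.4 Ω, ∠Z = −∠Y = 41.5°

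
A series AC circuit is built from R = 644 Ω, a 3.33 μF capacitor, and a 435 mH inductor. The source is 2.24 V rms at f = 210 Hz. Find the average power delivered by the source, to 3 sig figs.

ω = 2πf = 1319 rad/s
X_L = ωL = 574 Ω
X_C = 1/(ωC) = 228 Ω
Net reactance X = X_L − X_C = 346 Ω
Z = 644 + j346 Ω
|Z| = √(644² + 346²) = 731 Ω
∠Z = arctan(346/644) = 28.3°
I = V/|Z| = 3.06 mA
P = VI cos φ = 2.24 × 0.00306 × cos(28.3°) = 6.04 mW

6.04 mW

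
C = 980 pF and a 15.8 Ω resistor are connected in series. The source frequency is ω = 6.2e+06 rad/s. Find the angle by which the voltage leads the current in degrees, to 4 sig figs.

-84.52°

X_C = 1/(ωC) = 164.6 Ω
Z = 15.80 − j164.6 Ω
|Z| = √(15.80² + 164.6²) = 165.3 Ω
∠Z = arctan(-164.6/15.80) = -84.52°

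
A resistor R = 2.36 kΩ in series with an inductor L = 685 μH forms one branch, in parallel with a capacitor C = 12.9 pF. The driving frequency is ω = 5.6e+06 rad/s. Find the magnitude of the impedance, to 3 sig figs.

6060 Ω

X_L = ωL = 3840 Ω
X_C = 1/(ωC) = 13800 Ω
Branch 1 (R+jX_L): Z₁ = 2360 + j3840 Ω, |Z₁| = 4500 Ω
Branch 2 (−jX_C): Z₂ = −j13800 Ω
Parallel: Z = Z₁Z₂/(Z₁+Z₂), |Z| = 6060 Ω, ∠Z = 45.1°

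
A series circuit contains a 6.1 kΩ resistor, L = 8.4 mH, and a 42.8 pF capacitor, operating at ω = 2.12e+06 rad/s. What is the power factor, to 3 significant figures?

0.668

X_L = ωL = 17800 Ω
X_C = 1/(ωC) = 11000 Ω
Net reactance X = X_L − X_C = 6790 Ω
Z = 6100 + j6790 Ω
|Z| = √(6100² + 6790²) = 9130 Ω
∠Z = arctan(6790/6100) = 48.1°
cos φ = cos(48.1°) = 0.668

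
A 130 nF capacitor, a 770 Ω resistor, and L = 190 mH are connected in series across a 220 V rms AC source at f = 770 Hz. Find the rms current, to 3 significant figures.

ω = 2πf = 4838 rad/s
X_L = ωL = 919 Ω
X_C = 1/(ωC) = 1590 Ω
Net reactance X = X_L − X_C = -671 Ω
Z = 770 − j671 Ω
|Z| = √(770² + 671²) = 1020 Ω
I = V/|Z| = 220/1020 = 215 mA

215 mA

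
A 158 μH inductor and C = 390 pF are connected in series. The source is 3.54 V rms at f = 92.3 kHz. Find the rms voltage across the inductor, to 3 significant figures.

0.0749 V

ω = 2πf = 579900 rad/s
X_L = ωL = 91.6 Ω
X_C = 1/(ωC) = 4420 Ω
Net reactance X = X_L − X_C = -4330 Ω
Z = − j4330 Ω
|Z| = √(0² + 4330²) = 4330 Ω
I = V/|Z| = 818 μA
V_L = I·|Z_L| = 0.000818 × 91.6 = 0.0749 V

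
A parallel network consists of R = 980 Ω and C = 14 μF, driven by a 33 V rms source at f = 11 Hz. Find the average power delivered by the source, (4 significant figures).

1.111 W

ω = 2πf = 69.12 rad/s
X_C = 1/(ωC) = 1033 Ω
Parallel: admittances add. Y = 1/R + jωC
Y = (0.001020 + j0.0009676) S
|Y| = 0.001406 S → |Z| = 1/|Y| = 711.1 Ω, ∠Z = −∠Y = -43.48°
I = V/|Z| = 46.41 mA
P = VI cos φ = 33 × 0.04641 × cos(-43.48°) = 1.111 W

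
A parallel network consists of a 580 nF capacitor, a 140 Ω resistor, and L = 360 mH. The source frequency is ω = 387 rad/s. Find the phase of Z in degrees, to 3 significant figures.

44.2°

X_L = ωL = 139 Ω
X_C = 1/(ωC) = 4460 Ω
Parallel: admittances add. Y = 1/R + 1/(jωL) + jωC
Y = (0.00714 − j0.00695) S
|Y| = 0.00997 S → |Z| = 1/|Y| = 100 Ω, ∠Z = −∠Y = 44.2°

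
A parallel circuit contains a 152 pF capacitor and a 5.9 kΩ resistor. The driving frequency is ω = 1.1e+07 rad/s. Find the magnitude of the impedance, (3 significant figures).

X_C = 1/(ωC) = 598 Ω
Parallel: admittances add. Y = 1/R + jωC
Y = (0.000169 + j0.00167) S
|Y| = 0.00168 S → |Z| = 1/|Y| = 595 Ω, ∠Z = −∠Y = -84.2°

595 Ω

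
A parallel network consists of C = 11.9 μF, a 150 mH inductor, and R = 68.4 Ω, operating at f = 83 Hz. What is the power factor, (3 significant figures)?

0.912

ω = 2πf = 521.5 rad/s
X_L = ωL = 78.2 Ω
X_C = 1/(ωC) = 161 Ω
Parallel: admittances add. Y = 1/R + 1/(jωL) + jωC
Y = (0.0146 − j0.00658) S
|Y| = 0.0160 S → |Z| = 1/|Y| = 62.4 Ω, ∠Z = −∠Y = 24.2°
cos φ = cos(24.2°) = 0.912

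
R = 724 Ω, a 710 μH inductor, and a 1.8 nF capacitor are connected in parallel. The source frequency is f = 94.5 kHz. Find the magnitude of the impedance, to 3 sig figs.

527 Ω

ω = 2πf = 593800 rad/s
X_L = ωL = 422 Ω
X_C = 1/(ωC) = 936 Ω
Parallel: admittances add. Y = 1/R + 1/(jωL) + jωC
Y = (0.00138 − j0.00130) S
|Y| = 0.00190 S → |Z| = 1/|Y| = 527 Ω, ∠Z = −∠Y = 43.3°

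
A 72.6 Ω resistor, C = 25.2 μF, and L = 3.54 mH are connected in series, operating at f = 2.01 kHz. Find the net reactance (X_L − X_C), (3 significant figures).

ω = 2πf = 12630 rad/s
X_L = ωL = 44.7 Ω
X_C = 1/(ωC) = 3.14 Ω
X = 44.7 − 3.14 = 41.6 Ω

41.6 Ω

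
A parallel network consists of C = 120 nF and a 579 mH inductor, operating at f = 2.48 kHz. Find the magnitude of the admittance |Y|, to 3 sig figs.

1.76 mS

ω = 2πf = 15580 rad/s
X_L = ωL = 9020 Ω
X_C = 1/(ωC) = 535 Ω
Parallel: admittances add. Y = 1/(jωL) + jωC
Y = (0 + j0.00176) S
|Y| = 0.00176 S → |Z| = 1/|Y| = 568 Ω, ∠Z = −∠Y = -90.0°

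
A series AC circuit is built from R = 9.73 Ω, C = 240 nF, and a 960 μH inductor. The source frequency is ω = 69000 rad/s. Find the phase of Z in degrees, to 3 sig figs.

X_L = ωL = 66.2 Ω
X_C = 1/(ωC) = 60.4 Ω
Net reactance X = X_L − X_C = 5.85 Ω
Z = 9.73 + j5.85 Ω
|Z| = √(9.73² + 5.85²) = 11.4 Ω
∠Z = arctan(5.85/9.73) = 31.0°

31.0°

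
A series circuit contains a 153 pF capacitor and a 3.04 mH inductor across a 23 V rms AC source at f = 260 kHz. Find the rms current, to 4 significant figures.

ω = 2πf = 1.634e+06 rad/s
X_L = ωL = 4966 Ω
X_C = 1/(ωC) = 4001 Ω
Net reactance X = X_L − X_C = 965.4 Ω
Z = j965.4 Ω
|Z| = √(0² + 965.4²) = 965.4 Ω
I = V/|Z| = 23/965.4 = 23.83 mA

23.83 mA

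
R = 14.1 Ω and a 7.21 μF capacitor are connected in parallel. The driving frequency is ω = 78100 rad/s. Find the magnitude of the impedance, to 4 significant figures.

1.762 Ω

X_C = 1/(ωC) = 1.776 Ω
Parallel: admittances add. Y = 1/R + jωC
Y = (0.07092 + j0.5631) S
|Y| = 0.5675 S → |Z| = 1/|Y| = 1.762 Ω, ∠Z = −∠Y = -82.82°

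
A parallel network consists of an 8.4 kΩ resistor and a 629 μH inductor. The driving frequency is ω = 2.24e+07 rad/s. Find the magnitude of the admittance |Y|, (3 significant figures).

X_L = ωL = 14100 Ω
Parallel: admittances add. Y = 1/R + 1/(jωL)
Y = (0.000119 − j7.1e-05) S
|Y| = 0.000139 S → |Z| = 1/|Y| = 7220 Ω, ∠Z = −∠Y = 30.8°

139 μS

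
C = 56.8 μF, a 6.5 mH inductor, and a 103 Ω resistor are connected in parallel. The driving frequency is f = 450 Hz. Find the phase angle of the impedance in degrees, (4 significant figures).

ω = 2πf = 2827 rad/s
X_L = ωL = 18.38 Ω
X_C = 1/(ωC) = 6.227 Ω
Parallel: admittances add. Y = 1/R + 1/(jωL) + jωC
Y = (0.009709 + j0.1062) S
|Y| = 0.1066 S → |Z| = 1/|Y| = 9.378 Ω, ∠Z = −∠Y = -84.78°

-84.78°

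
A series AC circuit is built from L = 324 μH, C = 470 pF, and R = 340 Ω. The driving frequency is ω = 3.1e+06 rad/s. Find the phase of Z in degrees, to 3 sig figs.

X_L = ωL = 1000 Ω
X_C = 1/(ωC) = 686 Ω
Net reactance X = X_L − X_C = 318 Ω
Z = 340 + j318 Ω
|Z| = √(340² + 318²) = 466 Ω
∠Z = arctan(318/340) = 43.1°

43.1°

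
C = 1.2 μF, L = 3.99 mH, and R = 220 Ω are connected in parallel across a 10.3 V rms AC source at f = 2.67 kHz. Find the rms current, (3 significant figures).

ω = 2πf = 16780 rad/s
X_L = ωL = 66.9 Ω
X_C = 1/(ωC) = 49.7 Ω
Parallel: admittances add. Y = 1/R + 1/(jωL) + jωC
Y = (0.00455 + j0.00519) S
|Y| = 0.00690 S → |Z| = 1/|Y| = 145 Ω, ∠Z = −∠Y = -48.8°
I = V/|Z| = 10.3/145 = 71.1 mA

71.1 mA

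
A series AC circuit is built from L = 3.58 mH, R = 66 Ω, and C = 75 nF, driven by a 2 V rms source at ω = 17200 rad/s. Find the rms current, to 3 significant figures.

X_L = ωL = 61.6 Ω
X_C = 1/(ωC) = 775 Ω
Net reactance X = X_L − X_C = -714 Ω
Z = 66.0 − j714 Ω
|Z| = √(66.0² + 714²) = 717 Ω
I = V/|Z| = 2/717 = 2.79 mA

2.79 mA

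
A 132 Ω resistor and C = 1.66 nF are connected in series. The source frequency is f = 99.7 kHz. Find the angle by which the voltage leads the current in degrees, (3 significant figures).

ω = 2πf = 626400 rad/s
X_C = 1/(ωC) = 962 Ω
Z = 132 − j962 Ω
|Z| = √(132² + 962²) = 971 Ω
∠Z = arctan(-962/132) = -82.2°

-82.2°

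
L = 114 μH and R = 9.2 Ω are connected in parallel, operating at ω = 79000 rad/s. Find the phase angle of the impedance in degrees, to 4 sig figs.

45.61°

X_L = ωL = 9.006 Ω
Parallel: admittances add. Y = 1/R + 1/(jωL)
Y = (0.1087 − j0.1110) S
|Y| = 0.1554 S → |Z| = 1/|Y| = 6.436 Ω, ∠Z = −∠Y = 45.61°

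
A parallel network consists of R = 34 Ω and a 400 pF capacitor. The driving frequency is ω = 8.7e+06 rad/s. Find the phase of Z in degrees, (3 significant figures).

-6.75°

X_C = 1/(ωC) = 287 Ω
Parallel: admittances add. Y = 1/R + jωC
Y = (0.0294 + j0.00348) S
|Y| = 0.0296 S → |Z| = 1/|Y| = 33.8 Ω, ∠Z = −∠Y = -6.75°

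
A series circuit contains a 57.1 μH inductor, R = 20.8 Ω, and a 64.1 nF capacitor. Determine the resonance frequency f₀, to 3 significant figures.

83.2 kHz

ω₀ = 1/√(LC) = 1/√(5.71e-05 × 6.41e-08) = 522700 rad/s
f₀ = ω₀/(2π) = 83.2 kHz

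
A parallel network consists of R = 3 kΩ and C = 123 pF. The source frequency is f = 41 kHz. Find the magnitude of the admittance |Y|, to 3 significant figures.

335 μS

ω = 2πf = 257600 rad/s
X_C = 1/(ωC) = 31600 Ω
Parallel: admittances add. Y = 1/R + jωC
Y = (0.000333 + j3.17e-05) S
|Y| = 0.000335 S → |Z| = 1/|Y| = 2990 Ω, ∠Z = −∠Y = -5.43°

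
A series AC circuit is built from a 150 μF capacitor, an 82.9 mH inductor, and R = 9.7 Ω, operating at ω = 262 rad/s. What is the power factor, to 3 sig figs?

X_L = ωL = 21.7 Ω
X_C = 1/(ωC) = 25.4 Ω
Net reactance X = X_L − X_C = -3.73 Ω
Z = 9.70 − j3.73 Ω
|Z| = √(9.70² + 3.73²) = 10.4 Ω
∠Z = arctan(-3.73/9.70) = -21.0°
cos φ = cos(-21.0°) = 0.934

0.934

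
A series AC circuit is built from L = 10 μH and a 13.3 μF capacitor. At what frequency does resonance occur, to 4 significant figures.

ω₀ = 1/√(LC) = 1/√(1e-05 × 1.33e-05) = 86710 rad/s
f₀ = ω₀/(2π) = 13.80 kHz

13.80 kHz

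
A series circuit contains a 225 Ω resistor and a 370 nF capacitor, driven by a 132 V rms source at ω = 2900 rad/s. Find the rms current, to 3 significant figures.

X_C = 1/(ωC) = 932 Ω
Z = 225 − j932 Ω
|Z| = √(225² + 932²) = 959 Ω
I = V/|Z| = 132/959 = 138 mA

138 mA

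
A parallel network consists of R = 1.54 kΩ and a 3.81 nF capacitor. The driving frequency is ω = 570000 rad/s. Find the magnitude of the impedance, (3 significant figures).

441 Ω

X_C = 1/(ωC) = 460 Ω
Parallel: admittances add. Y = 1/R + jωC
Y = (0.000649 + j0.00217) S
|Y| = 0.00227 S → |Z| = 1/|Y| = 441 Ω, ∠Z = −∠Y = -73.4°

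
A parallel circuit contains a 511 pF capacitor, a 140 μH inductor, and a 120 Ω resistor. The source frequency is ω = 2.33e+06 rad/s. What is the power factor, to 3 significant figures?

0.976

X_L = ωL = 326 Ω
X_C = 1/(ωC) = 840 Ω
Parallel: admittances add. Y = 1/R + 1/(jωL) + jωC
Y = (0.00833 − j0.00187) S
|Y| = 0.00854 S → |Z| = 1/|Y| = 117 Ω, ∠Z = −∠Y = 12.7°
cos φ = cos(12.7°) = 0.976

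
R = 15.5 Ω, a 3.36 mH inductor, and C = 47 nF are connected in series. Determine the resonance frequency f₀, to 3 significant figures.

12.7 kHz

ω₀ = 1/√(LC) = 1/√(0.00336 × 4.7e-08) = 79580 rad/s
f₀ = ω₀/(2π) = 12.7 kHz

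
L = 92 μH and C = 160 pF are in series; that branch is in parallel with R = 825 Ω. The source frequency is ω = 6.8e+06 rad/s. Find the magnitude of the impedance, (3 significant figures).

X_L = ωL = 626 Ω
X_C = 1/(ωC) = 919 Ω
Branch 1: Z₁ = R = 825 Ω
Branch 2 (series LC): Z₂ = j(X_L − X_C) = −j294 Ω
Parallel: Z = Z₁Z₂/(Z₁+Z₂), |Z| = 277 Ω, ∠Z = -70.4°

277 Ω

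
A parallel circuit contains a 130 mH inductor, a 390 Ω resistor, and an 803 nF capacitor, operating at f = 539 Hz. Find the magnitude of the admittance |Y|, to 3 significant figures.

ω = 2πf = 3387 rad/s
X_L = ωL = 440 Ω
X_C = 1/(ωC) = 368 Ω
Parallel: admittances add. Y = 1/R + 1/(jωL) + jωC
Y = (0.00256 + j0.000448) S
|Y| = 0.00260 S → |Z| = 1/|Y| = 384 Ω, ∠Z = −∠Y = -9.91°

2.60 mS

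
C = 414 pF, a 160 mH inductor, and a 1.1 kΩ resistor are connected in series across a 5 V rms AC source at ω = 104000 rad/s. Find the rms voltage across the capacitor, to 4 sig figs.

17.39 V

X_L = ωL = 16640 Ω
X_C = 1/(ωC) = 23230 Ω
Net reactance X = X_L − X_C = -6586 Ω
Z = 1100 − j6586 Ω
|Z| = √(1100² + 6586²) = 6677 Ω
I = V/|Z| = 748.9 μA
V_C = I·|Z_C| = 0.0007489 × 23230 = 17.39 V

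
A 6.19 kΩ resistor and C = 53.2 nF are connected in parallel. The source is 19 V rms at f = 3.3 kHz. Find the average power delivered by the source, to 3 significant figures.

ω = 2πf = 20730 rad/s
X_C = 1/(ωC) = 907 Ω
Parallel: admittances add. Y = 1/R + jωC
Y = (0.000162 + j0.00110) S
|Y| = 0.00111 S → |Z| = 1/|Y| = 897 Ω, ∠Z = −∠Y = -81.7°
I = V/|Z| = 21.2 mA
P = VI cos φ = 19 × 0.0212 × cos(-81.7°) = 58.3 mW

58.3 mW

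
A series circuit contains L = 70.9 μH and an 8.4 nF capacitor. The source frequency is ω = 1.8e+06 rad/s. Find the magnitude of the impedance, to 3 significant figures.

X_L = ωL = 128 Ω
X_C = 1/(ωC) = 66.1 Ω
Net reactance X = X_L − X_C = 61.5 Ω
Z = j61.5 Ω
|Z| = √(0² + 61.5²) = 61.5 Ω

61.5 Ω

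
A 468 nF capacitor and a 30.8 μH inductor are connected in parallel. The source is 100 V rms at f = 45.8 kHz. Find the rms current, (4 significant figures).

2.185 A

ω = 2πf = 287800 rad/s
X_L = ωL = 8.863 Ω
X_C = 1/(ωC) = 7.425 Ω
Parallel: admittances add. Y = 1/(jωL) + jωC
Y = (0 + j0.02185) S
|Y| = 0.02185 S → |Z| = 1/|Y| = 45.76 Ω, ∠Z = −∠Y = -90.00°
I = V/|Z| = 100/45.76 = 2.185 A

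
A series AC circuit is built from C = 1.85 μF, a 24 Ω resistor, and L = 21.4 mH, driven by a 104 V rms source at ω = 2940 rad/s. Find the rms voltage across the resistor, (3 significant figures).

20.2 V

X_L = ωL = 62.9 Ω
X_C = 1/(ωC) = 184 Ω
Net reactance X = X_L − X_C = -121 Ω
Z = 24.0 − j121 Ω
|Z| = √(24.0² + 121²) = 123 Ω
I = V/|Z| = 843 mA
V_R = I·|Z_R| = 0.843 × 24.0 = 20.2 V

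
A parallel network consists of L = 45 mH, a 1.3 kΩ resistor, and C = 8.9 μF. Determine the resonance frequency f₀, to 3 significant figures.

251 Hz

ω₀ = 1/√(LC) = 1/√(0.045 × 8.9e-06) = 1580 rad/s
f₀ = ω₀/(2π) = 251 Hz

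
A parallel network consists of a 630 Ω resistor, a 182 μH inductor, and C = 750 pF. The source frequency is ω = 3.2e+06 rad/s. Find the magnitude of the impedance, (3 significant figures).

579 Ω

X_L = ωL = 582 Ω
X_C = 1/(ωC) = 417 Ω
Parallel: admittances add. Y = 1/R + 1/(jωL) + jωC
Y = (0.00159 + j0.000683) S
|Y| = 0.00173 S → |Z| = 1/|Y| = 579 Ω, ∠Z = −∠Y = -23.3°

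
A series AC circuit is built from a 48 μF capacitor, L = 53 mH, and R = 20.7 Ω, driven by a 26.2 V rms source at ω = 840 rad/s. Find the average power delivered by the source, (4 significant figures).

X_L = ωL = 44.52 Ω
X_C = 1/(ωC) = 24.80 Ω
Net reactance X = X_L − X_C = 19.72 Ω
Z = 20.70 + j19.72 Ω
|Z| = √(20.70² + 19.72²) = 28.59 Ω
∠Z = arctan(19.72/20.70) = 43.61°
I = V/|Z| = 916.5 mA
P = VI cos φ = 26.2 × 0.9165 × cos(43.61°) = 17.39 W

17.39 W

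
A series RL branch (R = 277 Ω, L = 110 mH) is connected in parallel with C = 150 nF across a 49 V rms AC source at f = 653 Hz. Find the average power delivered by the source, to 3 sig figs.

2.37 W

ω = 2πf = 4103 rad/s
X_L = ωL = 451 Ω
X_C = 1/(ωC) = 1620 Ω
Branch 1 (R+jX_L): Z₁ = 277 + j451 Ω, |Z₁| = 530 Ω
Branch 2 (−jX_C): Z₂ = −j1620 Ω
Parallel: Z = Z₁Z₂/(Z₁+Z₂), |Z| = 714 Ω, ∠Z = 45.2°
I = V/|Z| = 68.7 mA
P = VI cos φ = 49 × 0.0687 × cos(45.2°) = 2.37 W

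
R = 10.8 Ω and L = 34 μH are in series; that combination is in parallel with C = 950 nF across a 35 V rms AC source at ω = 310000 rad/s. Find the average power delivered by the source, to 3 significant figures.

X_L = ωL = 10.5 Ω
X_C = 1/(ωC) = 3.40 Ω
Branch 1 (R+jX_L): Z₁ = 10.8 + j10.5 Ω, |Z₁| = 15.1 Ω
Branch 2 (−jX_C): Z₂ = −j3.40 Ω
Parallel: Z = Z₁Z₂/(Z₁+Z₂), |Z| = 3.96 Ω, ∠Z = -79.2°
I = V/|Z| = 8.84 A
P = VI cos φ = 35 × 8.84 × cos(-79.2°) = 58.1 W

58.1 W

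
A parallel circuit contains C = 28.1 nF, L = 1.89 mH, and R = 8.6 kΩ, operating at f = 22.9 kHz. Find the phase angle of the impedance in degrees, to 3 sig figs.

-72.4°

ω = 2πf = 143900 rad/s
X_L = ωL = 272 Ω
X_C = 1/(ωC) = 247 Ω
Parallel: admittances add. Y = 1/R + 1/(jωL) + jωC
Y = (0.000116 + j0.000366) S
|Y| = 0.000384 S → |Z| = 1/|Y| = 2600 Ω, ∠Z = −∠Y = -72.4°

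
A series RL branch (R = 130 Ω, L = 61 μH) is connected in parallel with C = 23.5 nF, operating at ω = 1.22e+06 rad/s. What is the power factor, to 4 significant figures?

0.2228

X_L = ωL = 74.42 Ω
X_C = 1/(ωC) = 34.88 Ω
Branch 1 (R+jX_L): Z₁ = 130.0 + j74.42 Ω, |Z₁| = 149.8 Ω
Branch 2 (−jX_C): Z₂ = −j34.88 Ω
Parallel: Z = Z₁Z₂/(Z₁+Z₂), |Z| = 38.45 Ω, ∠Z = -77.13°
cos φ = cos(-77.13°) = 0.2228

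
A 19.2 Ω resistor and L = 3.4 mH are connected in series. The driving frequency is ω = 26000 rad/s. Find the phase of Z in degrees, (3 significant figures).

77.7°

X_L = ωL = 88.4 Ω
Z = 19.2 + j88.4 Ω
|Z| = √(19.2² + 88.4²) = 90.5 Ω
∠Z = arctan(88.4/19.2) = 77.7°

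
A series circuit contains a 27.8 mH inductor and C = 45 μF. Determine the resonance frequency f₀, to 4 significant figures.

142.3 Hz

ω₀ = 1/√(LC) = 1/√(0.0278 × 4.5e-05) = 894.1 rad/s
f₀ = ω₀/(2π) = 142.3 Hz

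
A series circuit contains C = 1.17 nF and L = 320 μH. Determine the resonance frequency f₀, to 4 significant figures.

ω₀ = 1/√(LC) = 1/√(0.00032 × 1.17e-09) = 1.634e+06 rad/s
f₀ = ω₀/(2π) = 260.1 kHz

260.1 kHz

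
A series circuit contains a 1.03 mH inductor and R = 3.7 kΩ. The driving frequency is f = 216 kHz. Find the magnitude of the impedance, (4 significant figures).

3955 Ω

ω = 2πf = 1.357e+06 rad/s
X_L = ωL = 1398 Ω
Z = 3700 + j1398 Ω
|Z| = √(3700² + 1398²) = 3955 Ω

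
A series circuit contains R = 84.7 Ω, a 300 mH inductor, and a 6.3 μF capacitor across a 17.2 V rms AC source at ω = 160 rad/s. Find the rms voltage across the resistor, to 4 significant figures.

X_L = ωL = 48.00 Ω
X_C = 1/(ωC) = 992.1 Ω
Net reactance X = X_L − X_C = -944.1 Ω
Z = 84.70 − j944.1 Ω
|Z| = √(84.70² + 944.1²) = 947.9 Ω
I = V/|Z| = 18.15 mA
V_R = I·|Z_R| = 0.01815 × 84.70 = 1.537 V

1.537 V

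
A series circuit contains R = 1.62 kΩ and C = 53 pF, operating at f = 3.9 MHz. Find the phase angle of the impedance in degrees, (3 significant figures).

-25.4°

ω = 2πf = 2.45e+07 rad/s
X_C = 1/(ωC) = 770 Ω
Z = 1620 − j770 Ω
|Z| = √(1620² + 770²) = 1790 Ω
∠Z = arctan(-770/1620) = -25.4°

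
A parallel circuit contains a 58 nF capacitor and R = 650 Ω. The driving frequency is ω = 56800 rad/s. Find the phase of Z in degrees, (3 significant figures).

X_C = 1/(ωC) = 304 Ω
Parallel: admittances add. Y = 1/R + jωC
Y = (0.00154 + j0.00329) S
|Y| = 0.00364 S → |Z| = 1/|Y| = 275 Ω, ∠Z = −∠Y = -65.0°

-65.0°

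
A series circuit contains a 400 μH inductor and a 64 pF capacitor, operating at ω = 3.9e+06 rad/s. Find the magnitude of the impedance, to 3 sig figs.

X_L = ωL = 1560 Ω
X_C = 1/(ωC) = 4010 Ω
Net reactance X = X_L − X_C = -2450 Ω
Z = − j2450 Ω
|Z| = √(0² + 2450²) = 2450 Ω

2450 Ω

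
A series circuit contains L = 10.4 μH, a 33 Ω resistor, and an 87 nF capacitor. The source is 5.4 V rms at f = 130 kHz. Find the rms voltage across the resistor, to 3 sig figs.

5.32 V

ω = 2πf = 816800 rad/s
X_L = ωL = 8.49 Ω
X_C = 1/(ωC) = 14.1 Ω
Net reactance X = X_L − X_C = -5.58 Ω
Z = 33.0 − j5.58 Ω
|Z| = √(33.0² + 5.58²) = 33.5 Ω
I = V/|Z| = 161 mA
V_R = I·|Z_R| = 0.161 × 33.0 = 5.32 V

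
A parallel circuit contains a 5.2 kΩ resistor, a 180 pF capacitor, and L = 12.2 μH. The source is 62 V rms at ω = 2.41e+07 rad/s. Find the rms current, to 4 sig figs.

X_L = ωL = 294.0 Ω
X_C = 1/(ωC) = 230.5 Ω
Parallel: admittances add. Y = 1/R + 1/(jωL) + jωC
Y = (0.0001923 + j0.0009369) S
|Y| = 0.0009564 S → |Z| = 1/|Y| = 1046 Ω, ∠Z = −∠Y = -78.40°
I = V/|Z| = 62/1046 = 59.30 mA

59.30 mA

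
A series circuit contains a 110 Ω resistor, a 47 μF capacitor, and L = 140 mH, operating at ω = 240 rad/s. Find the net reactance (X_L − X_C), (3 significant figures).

X_L = ωL = 33.6 Ω
X_C = 1/(ωC) = 88.7 Ω
X = 33.6 − 88.7 = -55.1 Ω

-55.1 Ω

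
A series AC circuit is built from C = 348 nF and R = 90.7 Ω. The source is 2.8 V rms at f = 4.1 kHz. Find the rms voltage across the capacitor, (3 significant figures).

2.17 V

ω = 2πf = 25760 rad/s
X_C = 1/(ωC) = 112 Ω
Z = 90.7 − j112 Ω
|Z| = √(90.7² + 112²) = 144 Ω
I = V/|Z| = 19.5 mA
V_C = I·|Z_C| = 0.0195 × 112 = 2.17 V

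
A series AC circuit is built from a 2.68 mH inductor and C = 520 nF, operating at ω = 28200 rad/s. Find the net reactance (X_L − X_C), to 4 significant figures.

7.382 Ω

X_L = ωL = 75.58 Ω
X_C = 1/(ωC) = 68.19 Ω
X = 75.58 − 68.19 = 7.382 Ω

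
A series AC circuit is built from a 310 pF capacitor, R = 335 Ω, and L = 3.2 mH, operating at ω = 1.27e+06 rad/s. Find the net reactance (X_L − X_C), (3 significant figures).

X_L = ωL = 4060 Ω
X_C = 1/(ωC) = 2540 Ω
X = 4060 − 2540 = 1520 Ω

1520 Ω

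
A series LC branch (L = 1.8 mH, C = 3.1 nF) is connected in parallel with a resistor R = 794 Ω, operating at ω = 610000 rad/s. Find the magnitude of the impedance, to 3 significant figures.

X_L = ωL = 1100 Ω
X_C = 1/(ωC) = 529 Ω
Branch 1: Z₁ = R = 794 Ω
Branch 2 (series LC): Z₂ = j(X_L − X_C) = j569 Ω
Parallel: Z = Z₁Z₂/(Z₁+Z₂), |Z| = 463 Ω, ∠Z = 54.4°

463 Ω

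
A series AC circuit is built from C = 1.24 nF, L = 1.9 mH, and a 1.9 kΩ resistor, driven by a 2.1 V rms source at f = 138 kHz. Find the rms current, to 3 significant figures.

ω = 2πf = 867100 rad/s
X_L = ωL = 1650 Ω
X_C = 1/(ωC) = 930 Ω
Net reactance X = X_L − X_C = 717 Ω
Z = 1900 + j717 Ω
|Z| = √(1900² + 717²) = 2030 Ω
I = V/|Z| = 2.1/2030 = 1.03 mA

1.03 mA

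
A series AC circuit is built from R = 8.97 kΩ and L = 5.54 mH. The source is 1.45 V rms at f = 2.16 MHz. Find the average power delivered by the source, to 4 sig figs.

3.289 μW

ω = 2πf = 1.357e+07 rad/s
X_L = ωL = 75190 Ω
Z = 8970 + j75190 Ω
|Z| = √(8970² + 75190²) = 75720 Ω
∠Z = arctan(75190/8970) = 83.20°
I = V/|Z| = 19.15 μA
P = VI cos φ = 1.45 × 1.915e-05 × cos(83.20°) = 3.289 μW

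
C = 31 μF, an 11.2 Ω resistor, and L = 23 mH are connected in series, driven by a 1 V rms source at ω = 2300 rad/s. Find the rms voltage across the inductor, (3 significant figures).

X_L = ωL = 52.9 Ω
X_C = 1/(ωC) = 14.0 Ω
Net reactance X = X_L − X_C = 38.9 Ω
Z = 11.2 + j38.9 Ω
|Z| = √(11.2² + 38.9²) = 40.5 Ω
I = V/|Z| = 24.7 mA
V_L = I·|Z_L| = 0.0247 × 52.9 = 1.31 V

1.31 V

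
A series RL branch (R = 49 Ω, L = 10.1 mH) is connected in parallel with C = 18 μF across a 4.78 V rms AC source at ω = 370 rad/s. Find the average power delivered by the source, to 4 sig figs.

X_L = ωL = 3.737 Ω
X_C = 1/(ωC) = 150.2 Ω
Branch 1 (R+jX_L): Z₁ = 49.00 + j3.737 Ω, |Z₁| = 49.14 Ω
Branch 2 (−jX_C): Z₂ = −j150.2 Ω
Parallel: Z = Z₁Z₂/(Z₁+Z₂), |Z| = 47.79 Ω, ∠Z = -14.14°
I = V/|Z| = 100.0 mA
P = VI cos φ = 4.78 × 0.1000 × cos(-14.14°) = 463.6 mW

463.6 mW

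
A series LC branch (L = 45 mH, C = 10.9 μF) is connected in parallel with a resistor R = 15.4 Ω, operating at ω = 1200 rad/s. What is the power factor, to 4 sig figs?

0.8247

X_L = ωL = 54.00 Ω
X_C = 1/(ωC) = 76.45 Ω
Branch 1: Z₁ = R = 15.40 Ω
Branch 2 (series LC): Z₂ = j(X_L − X_C) = −j22.45 Ω
Parallel: Z = Z₁Z₂/(Z₁+Z₂), |Z| = 12.70 Ω, ∠Z = -34.45°
cos φ = cos(-34.45°) = 0.8247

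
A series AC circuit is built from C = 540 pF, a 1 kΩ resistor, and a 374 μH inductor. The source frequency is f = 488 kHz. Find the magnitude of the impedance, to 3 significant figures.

1140 Ω

ω = 2πf = 3.066e+06 rad/s
X_L = ωL = 1150 Ω
X_C = 1/(ωC) = 604 Ω
Net reactance X = X_L − X_C = 543 Ω
Z = 1000 + j543 Ω
|Z| = √(1000² + 543²) = 1140 Ω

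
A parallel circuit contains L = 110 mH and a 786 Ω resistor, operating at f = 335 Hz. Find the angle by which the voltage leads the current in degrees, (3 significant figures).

73.6°

ω = 2πf = 2105 rad/s
X_L = ωL = 232 Ω
Parallel: admittances add. Y = 1/R + 1/(jωL)
Y = (0.00127 − j0.00432) S
|Y| = 0.00450 S → |Z| = 1/|Y| = 222 Ω, ∠Z = −∠Y = 73.6°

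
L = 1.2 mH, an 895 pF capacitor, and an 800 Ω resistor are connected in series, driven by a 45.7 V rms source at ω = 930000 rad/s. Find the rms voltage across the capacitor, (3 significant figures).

68.2 V

X_L = ωL = 1120 Ω
X_C = 1/(ωC) = 1200 Ω
Net reactance X = X_L − X_C = -85.4 Ω
Z = 800 − j85.4 Ω
|Z| = √(800² + 85.4²) = 805 Ω
I = V/|Z| = 56.8 mA
V_C = I·|Z_C| = 0.0568 × 1200 = 68.2 V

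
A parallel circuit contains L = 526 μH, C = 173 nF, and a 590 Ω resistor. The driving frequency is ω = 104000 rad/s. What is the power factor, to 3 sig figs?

0.986

X_L = ωL = 54.7 Ω
X_C = 1/(ωC) = 55.6 Ω
Parallel: admittances add. Y = 1/R + 1/(jωL) + jωC
Y = (0.00169 − j0.000288) S
|Y| = 0.00172 S → |Z| = 1/|Y| = 582 Ω, ∠Z = −∠Y = 9.65°
cos φ = cos(9.65°) = 0.986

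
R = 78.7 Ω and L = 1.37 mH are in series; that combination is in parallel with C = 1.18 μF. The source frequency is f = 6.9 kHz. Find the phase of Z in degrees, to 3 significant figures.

ω = 2πf = 43350 rad/s
X_L = ωL = 59.4 Ω
X_C = 1/(ωC) = 19.5 Ω
Branch 1 (R+jX_L): Z₁ = 78.7 + j59.4 Ω, |Z₁| = 98.6 Ω
Branch 2 (−jX_C): Z₂ = −j19.5 Ω
Parallel: Z = Z₁Z₂/(Z₁+Z₂), |Z| = 21.8 Ω, ∠Z = -79.8°

-79.8°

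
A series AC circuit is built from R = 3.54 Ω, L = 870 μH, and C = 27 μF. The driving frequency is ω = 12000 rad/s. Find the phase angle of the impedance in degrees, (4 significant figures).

X_L = ωL = 10.44 Ω
X_C = 1/(ωC) = 3.086 Ω
Net reactance X = X_L − X_C = 7.354 Ω
Z = 3.540 + j7.354 Ω
|Z| = √(3.540² + 7.354²) = 8.161 Ω
∠Z = arctan(7.354/3.540) = 64.29°

64.29°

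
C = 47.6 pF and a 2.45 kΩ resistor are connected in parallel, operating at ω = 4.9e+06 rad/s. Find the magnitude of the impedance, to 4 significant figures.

2127 Ω

X_C = 1/(ωC) = 4287 Ω
Parallel: admittances add. Y = 1/R + jωC
Y = (0.0004082 + j0.0002332) S
|Y| = 0.0004701 S → |Z| = 1/|Y| = 2127 Ω, ∠Z = −∠Y = -29.75°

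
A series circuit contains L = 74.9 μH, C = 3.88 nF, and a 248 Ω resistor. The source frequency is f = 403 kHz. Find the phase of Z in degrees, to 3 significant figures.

ω = 2πf = 2.532e+06 rad/s
X_L = ωL = 190 Ω
X_C = 1/(ωC) = 102 Ω
Net reactance X = X_L − X_C = 87.9 Ω
Z = 248 + j87.9 Ω
|Z| = √(248² + 87.9²) = 263 Ω
∠Z = arctan(87.9/248) = 19.5°

19.5°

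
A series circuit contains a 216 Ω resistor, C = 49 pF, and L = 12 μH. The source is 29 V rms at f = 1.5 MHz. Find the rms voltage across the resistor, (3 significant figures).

3.04 V

ω = 2πf = 9.425e+06 rad/s
X_L = ωL = 113 Ω
X_C = 1/(ωC) = 2170 Ω
Net reactance X = X_L − X_C = -2050 Ω
Z = 216 − j2050 Ω
|Z| = √(216² + 2050²) = 2060 Ω
I = V/|Z| = 14.1 mA
V_R = I·|Z_R| = 0.0141 × 216 = 3.04 V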